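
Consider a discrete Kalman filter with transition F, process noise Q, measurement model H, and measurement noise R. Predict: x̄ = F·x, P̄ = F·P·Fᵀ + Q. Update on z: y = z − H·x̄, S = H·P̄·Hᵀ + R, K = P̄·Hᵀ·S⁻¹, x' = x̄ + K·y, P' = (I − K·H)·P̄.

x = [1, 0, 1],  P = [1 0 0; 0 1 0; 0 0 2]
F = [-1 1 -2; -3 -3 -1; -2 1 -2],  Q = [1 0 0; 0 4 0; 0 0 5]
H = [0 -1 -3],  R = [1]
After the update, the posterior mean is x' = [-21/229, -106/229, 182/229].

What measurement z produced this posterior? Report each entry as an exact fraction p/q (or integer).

z = [-2]

x̄ = F·x = [-3, -4, -4]
P̄ = F·P·Fᵀ + Q = [11 4 11; 4 24 7; 11 7 18]
S = H·P̄·Hᵀ + R = [229]
K = P̄·Hᵀ·S⁻¹ = [-37/229; -45/229; -61/229]
x' − x̄ = [666/229, 810/229, 1098/229] = K·y
y = (KᵀK)⁻¹·Kᵀ·(x' − x̄) = [-18]
z = y + H·x̄ = [-18] + [16] = [-2]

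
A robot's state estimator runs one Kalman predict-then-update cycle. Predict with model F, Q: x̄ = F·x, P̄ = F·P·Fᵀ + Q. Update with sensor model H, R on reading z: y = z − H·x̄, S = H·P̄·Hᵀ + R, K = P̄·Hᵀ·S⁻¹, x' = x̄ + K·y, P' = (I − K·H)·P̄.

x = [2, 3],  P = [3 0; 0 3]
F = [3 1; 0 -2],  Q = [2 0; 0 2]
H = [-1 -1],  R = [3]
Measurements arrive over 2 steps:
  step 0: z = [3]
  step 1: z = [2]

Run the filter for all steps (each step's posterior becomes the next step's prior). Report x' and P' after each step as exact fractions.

step 0: x' = [177/37, -270/37], P' = [508/37 -430/37; -430/37 454/37]
step 1: x' = [-8731/1573, 470/121], P' = [60728/7865 -3704/605; -3704/605 4526/605]

step 0: x̄ = F·x = [9, -6]
step 0: P̄ = F·P·Fᵀ + Q = [32 -6; -6 14]
step 0: y = z − H·x̄ = [6]
step 0: S = H·P̄·Hᵀ + R = [37]
step 0: K = P̄·Hᵀ·S⁻¹ = [-26/37; -8/37]
step 0: x' = x̄ + K·y = [177/37, -270/37]
step 0: P' = (I − K·H)·P̄ = [508/37 -430/37; -430/37 454/37]
step 1: x̄ = F·x = [261/37, 540/37]
step 1: P̄ = F·P·Fᵀ + Q = [2520/37 1672/37; 1672/37 1890/37]
step 1: y = z − H·x̄ = [875/37]
step 1: S = H·P̄·Hᵀ + R = [7865/37]
step 1: K = P̄·Hᵀ·S⁻¹ = [-4192/7865; -274/605]
step 1: x' = x̄ + K·y = [-8731/1573, 470/121]
step 1: P' = (I − K·H)·P̄ = [60728/7865 -3704/605; -3704/605 4526/605]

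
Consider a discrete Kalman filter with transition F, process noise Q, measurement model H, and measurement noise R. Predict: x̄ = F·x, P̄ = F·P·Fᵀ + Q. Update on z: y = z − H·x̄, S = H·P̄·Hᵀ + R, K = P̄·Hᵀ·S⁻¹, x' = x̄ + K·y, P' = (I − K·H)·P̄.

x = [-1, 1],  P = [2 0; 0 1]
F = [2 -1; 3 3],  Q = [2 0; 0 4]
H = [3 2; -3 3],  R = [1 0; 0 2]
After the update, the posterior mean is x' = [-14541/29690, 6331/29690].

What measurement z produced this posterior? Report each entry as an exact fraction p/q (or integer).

z = [-1, 2]

x̄ = F·x = [-3, 0]
P̄ = F·P·Fᵀ + Q = [11 9; 9 31]
S = H·P̄·Hᵀ + R = [332 114; 114 218]
K = P̄·Hᵀ·S⁻¹ = [5901/29690 -3903/29690; 5939/29690 5883/29690]
x' − x̄ = [74529/29690, 6331/29690] = K·y
y = (KᵀK)⁻¹·Kᵀ·(x' − x̄) = [8, -7]
z = y + H·x̄ = [8, -7] + [-9, 9] = [-1, 2]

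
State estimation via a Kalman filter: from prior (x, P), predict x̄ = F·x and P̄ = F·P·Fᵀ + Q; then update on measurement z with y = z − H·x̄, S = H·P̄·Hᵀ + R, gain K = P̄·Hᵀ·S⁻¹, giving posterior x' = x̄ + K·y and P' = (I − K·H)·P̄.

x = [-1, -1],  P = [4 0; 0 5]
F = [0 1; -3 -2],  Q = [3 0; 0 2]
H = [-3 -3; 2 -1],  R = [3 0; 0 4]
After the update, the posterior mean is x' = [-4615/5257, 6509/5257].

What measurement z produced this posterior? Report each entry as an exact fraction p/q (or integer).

z = [-1, -3]

x̄ = F·x = [-1, 5]
P̄ = F·P·Fᵀ + Q = [8 -10; -10 58]
S = H·P̄·Hᵀ + R = [417 156; 156 134]
K = P̄·Hᵀ·S⁻¹ = [-542/5257 1651/5257; -1188/5257 -1677/5257]
x' − x̄ = [642/5257, -19776/5257] = K·y
y = (KᵀK)⁻¹·Kᵀ·(x' − x̄) = [11, 4]
z = y + H·x̄ = [11, 4] + [-12, -7] = [-1, -3]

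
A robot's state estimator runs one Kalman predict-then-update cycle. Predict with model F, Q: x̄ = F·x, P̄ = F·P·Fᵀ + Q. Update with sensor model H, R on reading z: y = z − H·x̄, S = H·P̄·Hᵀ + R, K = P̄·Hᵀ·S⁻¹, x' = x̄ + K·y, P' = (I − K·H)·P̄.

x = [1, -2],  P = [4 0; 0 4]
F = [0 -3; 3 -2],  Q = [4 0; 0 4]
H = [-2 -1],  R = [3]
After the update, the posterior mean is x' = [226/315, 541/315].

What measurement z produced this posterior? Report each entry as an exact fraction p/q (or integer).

z = [-3]

x̄ = F·x = [6, 7]
P̄ = F·P·Fᵀ + Q = [40 24; 24 56]
S = H·P̄·Hᵀ + R = [315]
K = P̄·Hᵀ·S⁻¹ = [-104/315; -104/315]
x' − x̄ = [-1664/315, -1664/315] = K·y
y = (KᵀK)⁻¹·Kᵀ·(x' − x̄) = [16]
z = y + H·x̄ = [16] + [-19] = [-3]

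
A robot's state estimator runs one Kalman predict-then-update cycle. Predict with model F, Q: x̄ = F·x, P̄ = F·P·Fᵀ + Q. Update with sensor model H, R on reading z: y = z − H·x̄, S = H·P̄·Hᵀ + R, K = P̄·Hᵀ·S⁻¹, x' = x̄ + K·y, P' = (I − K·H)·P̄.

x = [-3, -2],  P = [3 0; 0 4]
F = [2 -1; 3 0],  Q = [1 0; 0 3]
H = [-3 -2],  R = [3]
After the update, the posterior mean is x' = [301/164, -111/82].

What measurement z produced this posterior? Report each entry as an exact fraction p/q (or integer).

x̄ = F·x = [-4, -9]
P̄ = F·P·Fᵀ + Q = [17 18; 18 30]
S = H·P̄·Hᵀ + R = [492]
K = P̄·Hᵀ·S⁻¹ = [-29/164; -19/82]
x' − x̄ = [957/164, 627/82] = K·y
y = (KᵀK)⁻¹·Kᵀ·(x' − x̄) = [-33]
z = y + H·x̄ = [-33] + [30] = [-3]

z = [-3]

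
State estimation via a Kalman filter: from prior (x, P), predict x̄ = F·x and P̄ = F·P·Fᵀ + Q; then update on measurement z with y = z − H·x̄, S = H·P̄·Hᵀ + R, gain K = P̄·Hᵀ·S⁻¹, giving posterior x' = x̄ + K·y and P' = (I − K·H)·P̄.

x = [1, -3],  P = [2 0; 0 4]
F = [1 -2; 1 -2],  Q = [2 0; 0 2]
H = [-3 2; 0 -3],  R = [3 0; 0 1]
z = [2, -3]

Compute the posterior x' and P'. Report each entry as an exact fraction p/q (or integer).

x' = [977/6743, 6899/6743]
P' = [2416/6743 510/6743; 510/6743 744/6743]

x̄ = F·x = [7, 7]
P̄ = F·P·Fᵀ + Q = [20 18; 18 20]
y = z − H·x̄ = [9, 18]
S = H·P̄·Hᵀ + R = [47 42; 42 181]
K = P̄·Hᵀ·S⁻¹ = [-2076/6743 -1530/6743; -14/6743 -2232/6743]
x' = x̄ + K·y = [977/6743, 6899/6743]
P' = (I − K·H)·P̄ = [2416/6743 510/6743; 510/6743 744/6743]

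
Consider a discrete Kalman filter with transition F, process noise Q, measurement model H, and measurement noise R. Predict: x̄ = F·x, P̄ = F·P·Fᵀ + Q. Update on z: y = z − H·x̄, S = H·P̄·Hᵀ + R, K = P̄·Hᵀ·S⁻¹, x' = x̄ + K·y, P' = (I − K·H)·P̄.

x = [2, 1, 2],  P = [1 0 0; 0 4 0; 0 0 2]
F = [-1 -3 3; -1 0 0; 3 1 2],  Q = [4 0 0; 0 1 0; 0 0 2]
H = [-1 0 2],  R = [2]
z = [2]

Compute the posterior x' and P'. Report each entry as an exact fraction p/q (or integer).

x' = [280/33, -197/165, 884/165]
P' = [1102/33 -58/33 538/33; -58/33 281/165 -152/165; 538/33 -152/165 1394/165]

x̄ = F·x = [1, -2, 11]
P̄ = F·P·Fᵀ + Q = [59 1 -3; 1 2 -3; -3 -3 23]
y = z − H·x̄ = [-19]
S = H·P̄·Hᵀ + R = [165]
K = P̄·Hᵀ·S⁻¹ = [-13/33; -7/165; 49/165]
x' = x̄ + K·y = [280/33, -197/165, 884/165]
P' = (I − K·H)·P̄ = [1102/33 -58/33 538/33; -58/33 281/165 -152/165; 538/33 -152/165 1394/165]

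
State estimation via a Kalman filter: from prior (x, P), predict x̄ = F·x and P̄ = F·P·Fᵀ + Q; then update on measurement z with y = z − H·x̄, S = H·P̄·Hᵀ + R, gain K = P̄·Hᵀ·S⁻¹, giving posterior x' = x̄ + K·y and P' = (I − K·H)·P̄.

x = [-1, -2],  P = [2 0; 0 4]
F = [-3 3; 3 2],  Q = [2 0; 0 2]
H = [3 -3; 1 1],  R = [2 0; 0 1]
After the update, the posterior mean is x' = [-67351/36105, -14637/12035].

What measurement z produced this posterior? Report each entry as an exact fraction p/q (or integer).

z = [-2, -3]

x̄ = F·x = [-3, -7]
P̄ = F·P·Fᵀ + Q = [56 6; 6 36]
S = H·P̄·Hᵀ + R = [722 60; 60 105]
K = P̄·Hᵀ·S⁻¹ = [401/2407 17882/36105; -399/2407 5954/12035]
x' − x̄ = [40964/36105, 69608/12035] = K·y
y = (KᵀK)⁻¹·Kᵀ·(x' − x̄) = [-14, 7]
z = y + H·x̄ = [-14, 7] + [12, -10] = [-2, -3]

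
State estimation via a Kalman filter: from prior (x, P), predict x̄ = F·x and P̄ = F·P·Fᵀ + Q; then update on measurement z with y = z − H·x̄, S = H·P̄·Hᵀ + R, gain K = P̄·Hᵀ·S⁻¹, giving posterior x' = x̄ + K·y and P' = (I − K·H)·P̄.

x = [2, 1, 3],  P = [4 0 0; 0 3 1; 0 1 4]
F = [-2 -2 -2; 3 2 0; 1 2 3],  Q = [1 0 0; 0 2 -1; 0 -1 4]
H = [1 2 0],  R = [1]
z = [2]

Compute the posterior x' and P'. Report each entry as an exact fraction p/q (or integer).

x' = [-537/47, 316/47, 607/47]
P' = [4253/94 -1070/47 -2484/47; -1070/47 550/47 1243/47; -2484/47 1243/47 3188/47]

x̄ = F·x = [-12, 8, 13]
P̄ = F·P·Fᵀ + Q = [53 -40 -54; -40 50 29; -54 29 68]
y = z − H·x̄ = [-2]
S = H·P̄·Hᵀ + R = [94]
K = P̄·Hᵀ·S⁻¹ = [-27/94; 30/47; 2/47]
x' = x̄ + K·y = [-537/47, 316/47, 607/47]
P' = (I − K·H)·P̄ = [4253/94 -1070/47 -2484/47; -1070/47 550/47 1243/47; -2484/47 1243/47 3188/47]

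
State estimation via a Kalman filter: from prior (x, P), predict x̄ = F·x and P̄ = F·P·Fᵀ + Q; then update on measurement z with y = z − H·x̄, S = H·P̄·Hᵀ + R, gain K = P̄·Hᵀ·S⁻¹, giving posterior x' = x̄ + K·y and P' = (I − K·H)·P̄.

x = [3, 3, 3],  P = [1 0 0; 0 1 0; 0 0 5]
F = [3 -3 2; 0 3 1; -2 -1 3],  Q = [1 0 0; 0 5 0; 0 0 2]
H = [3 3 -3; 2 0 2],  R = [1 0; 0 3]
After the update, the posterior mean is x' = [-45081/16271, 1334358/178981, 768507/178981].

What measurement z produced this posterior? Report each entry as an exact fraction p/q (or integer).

z = [1, 3]

x̄ = F·x = [6, 12, 0]
P̄ = F·P·Fᵀ + Q = [39 1 27; 1 19 12; 27 12 52]
S = H·P̄·Hᵀ + R = [307 0; 0 583]
K = P̄·Hᵀ·S⁻¹ = [39/307 12/53; 24/307 26/583; -39/307 158/583]
x' − x̄ = [-142707/16271, -813414/178981, 768507/178981] = K·y
y = (KᵀK)⁻¹·Kᵀ·(x' − x̄) = [-53, -9]
z = y + H·x̄ = [-53, -9] + [54, 12] = [1, 3]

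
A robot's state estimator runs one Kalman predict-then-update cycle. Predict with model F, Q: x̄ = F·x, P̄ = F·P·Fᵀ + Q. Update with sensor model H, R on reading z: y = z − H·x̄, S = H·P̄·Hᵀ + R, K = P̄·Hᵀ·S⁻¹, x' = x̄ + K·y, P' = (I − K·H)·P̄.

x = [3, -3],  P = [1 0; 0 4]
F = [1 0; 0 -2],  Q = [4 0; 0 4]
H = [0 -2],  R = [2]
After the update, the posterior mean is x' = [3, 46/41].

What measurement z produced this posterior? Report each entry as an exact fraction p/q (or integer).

x̄ = F·x = [3, 6]
P̄ = F·P·Fᵀ + Q = [5 0; 0 20]
S = H·P̄·Hᵀ + R = [82]
K = P̄·Hᵀ·S⁻¹ = [0; -20/41]
x' − x̄ = [0, -200/41] = K·y
y = (KᵀK)⁻¹·Kᵀ·(x' − x̄) = [10]
z = y + H·x̄ = [10] + [-12] = [-2]

z = [-2]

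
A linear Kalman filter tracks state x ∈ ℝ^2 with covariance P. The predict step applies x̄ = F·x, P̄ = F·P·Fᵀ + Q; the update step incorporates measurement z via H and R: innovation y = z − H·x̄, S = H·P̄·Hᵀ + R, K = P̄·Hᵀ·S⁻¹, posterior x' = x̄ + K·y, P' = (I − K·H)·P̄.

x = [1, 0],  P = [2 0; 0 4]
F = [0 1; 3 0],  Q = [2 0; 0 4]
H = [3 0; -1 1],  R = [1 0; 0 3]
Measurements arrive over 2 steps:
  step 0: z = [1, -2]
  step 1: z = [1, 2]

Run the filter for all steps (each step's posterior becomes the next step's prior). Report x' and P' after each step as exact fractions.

step 0: x' = [480/1381, -1511/1381], P' = [150/1381 132/1381; 132/1381 3762/1381]
step 1: x' = [46103/161379, 298358/161379], P' = [51932/484137 33548/484137; 33548/484137 926702/484137]

step 0: x̄ = F·x = [0, 3]
step 0: P̄ = F·P·Fᵀ + Q = [6 0; 0 22]
step 0: y = z − H·x̄ = [1, -5]
step 0: S = H·P̄·Hᵀ + R = [55 -18; -18 31]
step 0: K = P̄·Hᵀ·S⁻¹ = [450/1381 -6/1381; 396/1381 1210/1381]
step 0: x' = x̄ + K·y = [480/1381, -1511/1381]
step 0: P' = (I − K·H)·P̄ = [150/1381 132/1381; 132/1381 3762/1381]
step 1: x̄ = F·x = [-1511/1381, 1440/1381]
step 1: P̄ = F·P·Fᵀ + Q = [6524/1381 396/1381; 396/1381 6874/1381]
step 1: y = z − H·x̄ = [5914/1381, -189/1381]
step 1: S = H·P̄·Hᵀ + R = [60097/1381 -18384/1381; -18384/1381 16749/1381]
step 1: K = P̄·Hᵀ·S⁻¹ = [51932/161379 -6128/484137; 33548/161379 297718/484137]
step 1: x' = x̄ + K·y = [46103/161379, 298358/161379]
step 1: P' = (I − K·H)·P̄ = [51932/484137 33548/484137; 33548/484137 926702/484137]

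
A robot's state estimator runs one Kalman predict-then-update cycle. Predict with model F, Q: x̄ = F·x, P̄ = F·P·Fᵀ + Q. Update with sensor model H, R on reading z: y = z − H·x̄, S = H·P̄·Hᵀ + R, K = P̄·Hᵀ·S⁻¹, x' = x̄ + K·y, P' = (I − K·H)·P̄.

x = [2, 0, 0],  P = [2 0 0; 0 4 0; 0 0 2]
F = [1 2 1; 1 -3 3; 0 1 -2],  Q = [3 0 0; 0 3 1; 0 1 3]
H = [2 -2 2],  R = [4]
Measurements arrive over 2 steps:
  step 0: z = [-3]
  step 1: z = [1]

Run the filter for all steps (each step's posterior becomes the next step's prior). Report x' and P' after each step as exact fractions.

step 0: x̄ = F·x = [2, 2, 0]
step 0: P̄ = F·P·Fᵀ + Q = [23 -16 4; -16 59 -23; 4 -23 15]
step 0: y = z − H·x̄ = [-3]
step 0: S = H·P̄·Hᵀ + R = [736]
step 0: K = P̄·Hᵀ·S⁻¹ = [43/368; -49/184; 21/184]
step 0: x' = x̄ + K·y = [607/368, 515/184, -63/184]
step 0: P' = (I − K·H)·P̄ = [2383/184 635/92 -535/92; 635/92 313/46 -29/46; -535/92 -29/46 249/46]
step 1: x̄ = F·x = [2541/368, -2861/368, 641/184]
step 1: P̄ = F·P·Fᵀ + Q = [11415/184 -8039/184 2135/92; -8039/184 11215/184 -3591/92; 2135/92 -3591/92 1563/46]
step 1: y = z − H·x̄ = [-1625/46]
step 1: S = H·P̄·Hᵀ + R = [34024/23]
step 1: K = P̄·Hᵀ·S⁻¹ = [5931/34024; -6609/34024; 2213/17012]
step 1: x' = x̄ + K·y = [25413/34024, -3881/4253, -4728/4253]
step 1: P' = (I − K·H)·P̄ = [290679/17012 27218/4253 -43969/4253; 27218/4253 87359/17012 -14061/8506; -43969/4253 -14061/8506 38045/4253]

step 0: x' = [607/368, 515/184, -63/184], P' = [2383/184 635/92 -535/92; 635/92 313/46 -29/46; -535/92 -29/46 249/46]
step 1: x' = [25413/34024, -3881/4253, -4728/4253], P' = [290679/17012 27218/4253 -43969/4253; 27218/4253 87359/17012 -14061/8506; -43969/4253 -14061/8506 38045/4253]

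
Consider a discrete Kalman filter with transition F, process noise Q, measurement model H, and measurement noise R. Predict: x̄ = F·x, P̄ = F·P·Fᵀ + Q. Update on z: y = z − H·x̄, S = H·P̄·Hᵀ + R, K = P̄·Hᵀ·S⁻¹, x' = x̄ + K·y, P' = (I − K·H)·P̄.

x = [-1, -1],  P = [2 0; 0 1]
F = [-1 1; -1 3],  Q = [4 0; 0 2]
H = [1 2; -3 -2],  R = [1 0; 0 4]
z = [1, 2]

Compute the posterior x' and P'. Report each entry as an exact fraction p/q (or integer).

x̄ = F·x = [0, -2]
P̄ = F·P·Fᵀ + Q = [7 5; 5 13]
y = z − H·x̄ = [5, -2]
S = H·P̄·Hᵀ + R = [80 -113; -113 179]
K = P̄·Hᵀ·S⁻¹ = [-460/1551 -559/1551; 916/1551 223/1551]
x' = x̄ + K·y = [-394/517, 344/517]
P' = (I − K·H)·P̄ = [1348/1551 -904/1551; -904/1551 910/1551]

x' = [-394/517, 344/517]
P' = [1348/1551 -904/1551; -904/1551 910/1551]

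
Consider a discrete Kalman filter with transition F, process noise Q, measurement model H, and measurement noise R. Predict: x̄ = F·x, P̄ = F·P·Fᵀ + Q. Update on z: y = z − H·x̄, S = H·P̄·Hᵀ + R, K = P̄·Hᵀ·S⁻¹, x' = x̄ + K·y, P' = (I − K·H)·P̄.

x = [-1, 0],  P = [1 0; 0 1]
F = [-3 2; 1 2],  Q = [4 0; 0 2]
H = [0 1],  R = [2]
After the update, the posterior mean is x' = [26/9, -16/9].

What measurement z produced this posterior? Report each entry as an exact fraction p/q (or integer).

z = [-2]

x̄ = F·x = [3, -1]
P̄ = F·P·Fᵀ + Q = [17 1; 1 7]
S = H·P̄·Hᵀ + R = [9]
K = P̄·Hᵀ·S⁻¹ = [1/9; 7/9]
x' − x̄ = [-1/9, -7/9] = K·y
y = (KᵀK)⁻¹·Kᵀ·(x' − x̄) = [-1]
z = y + H·x̄ = [-1] + [-1] = [-2]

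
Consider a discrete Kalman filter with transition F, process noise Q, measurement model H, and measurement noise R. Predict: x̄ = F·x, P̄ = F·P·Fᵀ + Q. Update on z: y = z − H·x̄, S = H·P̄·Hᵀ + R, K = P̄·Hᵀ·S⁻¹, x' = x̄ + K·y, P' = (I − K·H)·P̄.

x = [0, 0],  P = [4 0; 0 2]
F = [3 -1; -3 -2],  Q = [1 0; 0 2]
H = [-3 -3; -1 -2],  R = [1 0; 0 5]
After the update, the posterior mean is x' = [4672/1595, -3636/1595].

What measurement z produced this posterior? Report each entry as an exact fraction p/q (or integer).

x̄ = F·x = [0, 0]
P̄ = F·P·Fᵀ + Q = [39 -32; -32 46]
S = H·P̄·Hᵀ + R = [190 105; 105 100]
K = P̄·Hᵀ·S⁻¹ = [-189/319 1391/1595; 84/319 -1398/1595]
x' − x̄ = [4672/1595, -3636/1595] = K·y
y = (KᵀK)⁻¹·Kᵀ·(x' − x̄) = [-2, 2]
z = y + H·x̄ = [-2, 2] + [0, 0] = [-2, 2]

z = [-2, 2]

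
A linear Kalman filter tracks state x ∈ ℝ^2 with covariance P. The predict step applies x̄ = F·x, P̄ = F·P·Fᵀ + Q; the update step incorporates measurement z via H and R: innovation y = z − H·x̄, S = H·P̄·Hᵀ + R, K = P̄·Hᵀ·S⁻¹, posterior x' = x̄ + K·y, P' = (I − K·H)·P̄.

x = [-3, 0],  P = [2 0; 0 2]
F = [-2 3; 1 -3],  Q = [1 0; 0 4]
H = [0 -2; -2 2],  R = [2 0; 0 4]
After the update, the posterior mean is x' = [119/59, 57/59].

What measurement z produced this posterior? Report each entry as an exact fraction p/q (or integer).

x̄ = F·x = [6, -3]
P̄ = F·P·Fᵀ + Q = [27 -22; -22 24]
S = H·P̄·Hᵀ + R = [98 -184; -184 384]
K = P̄·Hᵀ·S⁻¹ = [-71/236 -377/944; -47/118 23/472]
x' − x̄ = [-235/59, 234/59] = K·y
y = (KᵀK)⁻¹·Kᵀ·(x' − x̄) = [-8, 16]
z = y + H·x̄ = [-8, 16] + [6, -18] = [-2, -2]

z = [-2, -2]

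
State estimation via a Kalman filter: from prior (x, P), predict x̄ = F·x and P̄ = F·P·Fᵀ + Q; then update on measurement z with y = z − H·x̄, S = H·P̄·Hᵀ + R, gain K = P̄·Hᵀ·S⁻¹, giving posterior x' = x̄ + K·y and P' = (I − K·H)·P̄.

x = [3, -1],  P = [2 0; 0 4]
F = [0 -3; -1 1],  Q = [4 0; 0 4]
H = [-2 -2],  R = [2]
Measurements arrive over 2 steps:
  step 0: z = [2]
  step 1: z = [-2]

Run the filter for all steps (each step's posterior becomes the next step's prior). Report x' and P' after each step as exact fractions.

step 0: x' = [3, -4], P' = [552/53 -524/53; -524/53 522/53]
step 1: x' = [9692/1989, -2497/663], P' = [65774/1989 -21334/663; -21334/663 7022/221]

step 0: x̄ = F·x = [3, -4]
step 0: P̄ = F·P·Fᵀ + Q = [40 -12; -12 10]
step 0: y = z − H·x̄ = [0]
step 0: S = H·P̄·Hᵀ + R = [106]
step 0: K = P̄·Hᵀ·S⁻¹ = [-28/53; 2/53]
step 0: x' = x̄ + K·y = [3, -4]
step 0: P' = (I − K·H)·P̄ = [552/53 -524/53; -524/53 522/53]
step 1: x̄ = F·x = [12, -7]
step 1: P̄ = F·P·Fᵀ + Q = [4910/53 -3138/53; -3138/53 2334/53]
step 1: y = z − H·x̄ = [8]
step 1: S = H·P̄·Hᵀ + R = [3978/53]
step 1: K = P̄·Hᵀ·S⁻¹ = [-1772/1989; 268/663]
step 1: x' = x̄ + K·y = [9692/1989, -2497/663]
step 1: P' = (I − K·H)·P̄ = [65774/1989 -21334/663; -21334/663 7022/221]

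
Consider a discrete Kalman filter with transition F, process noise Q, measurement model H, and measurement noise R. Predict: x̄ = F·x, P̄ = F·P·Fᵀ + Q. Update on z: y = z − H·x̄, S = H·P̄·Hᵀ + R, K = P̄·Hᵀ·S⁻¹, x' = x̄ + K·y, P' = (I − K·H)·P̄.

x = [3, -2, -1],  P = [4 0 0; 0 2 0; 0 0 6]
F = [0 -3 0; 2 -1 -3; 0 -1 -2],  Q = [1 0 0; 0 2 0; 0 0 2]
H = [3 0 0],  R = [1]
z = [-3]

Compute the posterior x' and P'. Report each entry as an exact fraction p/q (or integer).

x̄ = F·x = [6, 11, 4]
P̄ = F·P·Fᵀ + Q = [19 6 6; 6 74 38; 6 38 28]
y = z − H·x̄ = [-21]
S = H·P̄·Hᵀ + R = [172]
K = P̄·Hᵀ·S⁻¹ = [57/172; 9/86; 9/86]
x' = x̄ + K·y = [-165/172, 757/86, 155/86]
P' = (I − K·H)·P̄ = [19/172 3/86 3/86; 3/86 3101/43 1553/43; 3/86 1553/43 1123/43]

x' = [-165/172, 757/86, 155/86]
P' = [19/172 3/86 3/86; 3/86 3101/43 1553/43; 3/86 1553/43 1123/43]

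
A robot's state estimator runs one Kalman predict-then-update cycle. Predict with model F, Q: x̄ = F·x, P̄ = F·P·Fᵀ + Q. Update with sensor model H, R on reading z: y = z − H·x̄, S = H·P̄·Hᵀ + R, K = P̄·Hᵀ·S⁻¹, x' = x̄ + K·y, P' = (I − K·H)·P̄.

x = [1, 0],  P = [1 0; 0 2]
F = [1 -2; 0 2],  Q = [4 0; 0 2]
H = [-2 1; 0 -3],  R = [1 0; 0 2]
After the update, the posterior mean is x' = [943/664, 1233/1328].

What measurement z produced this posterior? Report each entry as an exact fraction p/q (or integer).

z = [-2, -3]

x̄ = F·x = [1, 0]
P̄ = F·P·Fᵀ + Q = [13 -8; -8 10]
S = H·P̄·Hᵀ + R = [95 -78; -78 92]
K = P̄·Hᵀ·S⁻¹ = [-157/332 -93/664; 13/664 -411/1328]
x' − x̄ = [279/664, 1233/1328] = K·y
y = (KᵀK)⁻¹·Kᵀ·(x' − x̄) = [0, -3]
z = y + H·x̄ = [0, -3] + [-2, 0] = [-2, -3]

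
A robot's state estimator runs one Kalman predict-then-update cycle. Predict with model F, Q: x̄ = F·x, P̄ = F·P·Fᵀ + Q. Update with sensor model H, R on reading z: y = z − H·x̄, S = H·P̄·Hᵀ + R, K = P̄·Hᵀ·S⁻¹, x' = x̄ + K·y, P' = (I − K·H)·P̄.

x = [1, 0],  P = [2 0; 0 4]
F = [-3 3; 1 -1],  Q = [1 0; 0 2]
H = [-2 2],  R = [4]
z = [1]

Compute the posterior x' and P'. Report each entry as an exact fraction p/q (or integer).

x' = [-89/200, 9/100]
P' = [171/100 49/50; 49/50 31/25]

x̄ = F·x = [-3, 1]
P̄ = F·P·Fᵀ + Q = [55 -18; -18 8]
y = z − H·x̄ = [-7]
S = H·P̄·Hᵀ + R = [400]
K = P̄·Hᵀ·S⁻¹ = [-73/200; 13/100]
x' = x̄ + K·y = [-89/200, 9/100]
P' = (I − K·H)·P̄ = [171/100 49/50; 49/50 31/25]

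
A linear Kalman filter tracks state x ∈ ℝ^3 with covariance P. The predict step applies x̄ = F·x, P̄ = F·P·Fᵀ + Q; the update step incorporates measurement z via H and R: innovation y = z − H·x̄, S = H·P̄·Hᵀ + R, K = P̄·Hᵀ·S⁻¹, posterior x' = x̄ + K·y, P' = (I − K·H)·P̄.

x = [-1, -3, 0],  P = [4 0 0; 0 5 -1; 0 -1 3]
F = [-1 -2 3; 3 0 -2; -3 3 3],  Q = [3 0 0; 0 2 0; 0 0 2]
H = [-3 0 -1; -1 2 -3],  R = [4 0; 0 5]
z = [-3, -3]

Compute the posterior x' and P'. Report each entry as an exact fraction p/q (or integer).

x̄ = F·x = [7, -3, -6]
P̄ = F·P·Fᵀ + Q = [66 -34 6; -34 50 -48; 6 -48 92]
y = z − H·x̄ = [12, -8]
S = H·P̄·Hᵀ + R = [726 834; 834 1847]
K = P̄·Hᵀ·S⁻¹ = [-41670/107561 9964/107561; 7533/107561 12788/107561; 56041/322683 -30448/107561]
x' = x̄ + K·y = [173175/107561, -334591/107561, -177618/107561]
P' = (I − K·H)·P̄ = [112874/107561 -176566/107561 -171942/107561; -176566/107561 693036/107561 499566/107561; -171942/107561 499566/107561 1323314/322683]

x' = [173175/107561, -334591/107561, -177618/107561]
P' = [112874/107561 -176566/107561 -171942/107561; -176566/107561 693036/107561 499566/107561; -171942/107561 499566/107561 1323314/322683]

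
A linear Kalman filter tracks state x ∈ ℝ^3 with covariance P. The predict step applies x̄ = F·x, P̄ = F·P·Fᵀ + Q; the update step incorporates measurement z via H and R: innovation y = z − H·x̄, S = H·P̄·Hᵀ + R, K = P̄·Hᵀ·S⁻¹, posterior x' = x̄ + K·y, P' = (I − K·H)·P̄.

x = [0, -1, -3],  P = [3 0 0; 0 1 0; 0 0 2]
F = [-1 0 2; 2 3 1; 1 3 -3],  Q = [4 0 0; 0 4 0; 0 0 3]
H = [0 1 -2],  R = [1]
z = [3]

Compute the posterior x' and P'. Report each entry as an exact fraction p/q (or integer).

x' = [-39/31, -555/124, -453/124]
P' = [269/31 -125/31 -66/31; -125/31 3267/124 1629/124; -66/31 1629/124 843/124]

x̄ = F·x = [-6, -6, 6]
P̄ = F·P·Fᵀ + Q = [15 -2 -15; -2 27 9; -15 9 33]
y = z − H·x̄ = [21]
S = H·P̄·Hᵀ + R = [124]
K = P̄·Hᵀ·S⁻¹ = [7/31; 9/124; -57/124]
x' = x̄ + K·y = [-39/31, -555/124, -453/124]
P' = (I − K·H)·P̄ = [269/31 -125/31 -66/31; -125/31 3267/124 1629/124; -66/31 1629/124 843/124]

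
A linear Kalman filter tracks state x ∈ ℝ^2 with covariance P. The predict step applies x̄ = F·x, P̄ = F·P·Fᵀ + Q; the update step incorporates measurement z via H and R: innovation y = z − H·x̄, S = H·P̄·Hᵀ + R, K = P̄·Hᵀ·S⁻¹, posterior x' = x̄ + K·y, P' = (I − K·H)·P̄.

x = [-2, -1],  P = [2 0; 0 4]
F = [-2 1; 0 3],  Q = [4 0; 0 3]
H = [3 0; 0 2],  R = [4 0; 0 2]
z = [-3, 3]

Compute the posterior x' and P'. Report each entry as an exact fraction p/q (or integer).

x' = [-1851/2275, 3138/2275]
P' = [976/2275 12/2275; 12/2275 1119/2275]

x̄ = F·x = [3, -3]
P̄ = F·P·Fᵀ + Q = [16 12; 12 39]
y = z − H·x̄ = [-12, 9]
S = H·P̄·Hᵀ + R = [148 72; 72 158]
K = P̄·Hᵀ·S⁻¹ = [732/2275 12/2275; 9/2275 1119/2275]
x' = x̄ + K·y = [-1851/2275, 3138/2275]
P' = (I − K·H)·P̄ = [976/2275 12/2275; 12/2275 1119/2275]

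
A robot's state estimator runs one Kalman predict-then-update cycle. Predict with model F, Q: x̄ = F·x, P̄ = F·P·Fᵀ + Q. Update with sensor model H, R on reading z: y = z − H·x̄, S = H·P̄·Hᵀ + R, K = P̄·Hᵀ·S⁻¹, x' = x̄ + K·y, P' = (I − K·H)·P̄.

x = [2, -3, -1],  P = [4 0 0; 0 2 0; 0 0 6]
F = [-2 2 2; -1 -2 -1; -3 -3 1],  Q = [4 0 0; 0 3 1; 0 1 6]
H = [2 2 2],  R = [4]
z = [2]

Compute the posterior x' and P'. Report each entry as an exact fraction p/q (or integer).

x̄ = F·x = [-12, 5, 2]
P̄ = F·P·Fᵀ + Q = [52 -12 24; -12 21 19; 24 19 66]
y = z − H·x̄ = [12]
S = H·P̄·Hᵀ + R = [808]
K = P̄·Hᵀ·S⁻¹ = [16/101; 7/101; 109/404]
x' = x̄ + K·y = [-1020/101, 589/101, 529/101]
P' = (I − K·H)·P̄ = [3204/101 -2108/101 -1064/101; -2108/101 1729/101 393/101; -1064/101 393/101 1451/202]

x' = [-1020/101, 589/101, 529/101]
P' = [3204/101 -2108/101 -1064/101; -2108/101 1729/101 393/101; -1064/101 393/101 1451/202]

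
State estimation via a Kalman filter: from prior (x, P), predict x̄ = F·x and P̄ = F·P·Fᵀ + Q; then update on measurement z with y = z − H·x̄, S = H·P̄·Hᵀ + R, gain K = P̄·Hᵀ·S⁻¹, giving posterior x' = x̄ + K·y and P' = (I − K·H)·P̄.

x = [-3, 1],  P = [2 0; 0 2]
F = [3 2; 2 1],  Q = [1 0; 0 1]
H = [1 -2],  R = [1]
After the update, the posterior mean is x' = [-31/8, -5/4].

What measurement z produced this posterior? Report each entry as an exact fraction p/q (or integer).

x̄ = F·x = [-7, -5]
P̄ = F·P·Fᵀ + Q = [27 16; 16 11]
S = H·P̄·Hᵀ + R = [8]
K = P̄·Hᵀ·S⁻¹ = [-5/8; -3/4]
x' − x̄ = [25/8, 15/4] = K·y
y = (KᵀK)⁻¹·Kᵀ·(x' − x̄) = [-5]
z = y + H·x̄ = [-5] + [3] = [-2]

z = [-2]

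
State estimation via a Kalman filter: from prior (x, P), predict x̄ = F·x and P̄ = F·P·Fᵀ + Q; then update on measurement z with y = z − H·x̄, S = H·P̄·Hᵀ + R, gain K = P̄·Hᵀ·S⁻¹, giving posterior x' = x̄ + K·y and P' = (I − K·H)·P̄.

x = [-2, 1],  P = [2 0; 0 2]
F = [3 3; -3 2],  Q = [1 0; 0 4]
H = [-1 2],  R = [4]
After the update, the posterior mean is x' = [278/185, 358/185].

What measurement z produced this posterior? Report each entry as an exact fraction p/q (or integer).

x̄ = F·x = [-3, 8]
P̄ = F·P·Fᵀ + Q = [37 -6; -6 30]
S = H·P̄·Hᵀ + R = [185]
K = P̄·Hᵀ·S⁻¹ = [-49/185; 66/185]
x' − x̄ = [833/185, -1122/185] = K·y
y = (KᵀK)⁻¹·Kᵀ·(x' − x̄) = [-17]
z = y + H·x̄ = [-17] + [19] = [2]

z = [2]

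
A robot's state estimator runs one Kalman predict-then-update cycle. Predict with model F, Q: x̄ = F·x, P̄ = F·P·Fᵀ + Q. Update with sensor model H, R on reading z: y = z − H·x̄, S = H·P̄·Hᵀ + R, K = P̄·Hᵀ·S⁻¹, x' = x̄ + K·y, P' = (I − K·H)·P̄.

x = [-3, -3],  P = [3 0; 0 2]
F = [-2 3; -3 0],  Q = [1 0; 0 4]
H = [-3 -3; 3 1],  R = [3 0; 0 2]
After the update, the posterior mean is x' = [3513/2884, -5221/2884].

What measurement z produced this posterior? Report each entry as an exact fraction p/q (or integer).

x̄ = F·x = [-3, 9]
P̄ = F·P·Fᵀ + Q = [31 18; 18 31]
S = H·P̄·Hᵀ + R = [885 -588; -588 420]
K = P̄·Hᵀ·S⁻¹ = [14/103 1311/2884; -140/309 -3737/8652]
x' − x̄ = [12165/2884, -31177/2884] = K·y
y = (KᵀK)⁻¹·Kᵀ·(x' − x̄) = [21, 3]
z = y + H·x̄ = [21, 3] + [-18, 0] = [3, 3]

z = [3, 3]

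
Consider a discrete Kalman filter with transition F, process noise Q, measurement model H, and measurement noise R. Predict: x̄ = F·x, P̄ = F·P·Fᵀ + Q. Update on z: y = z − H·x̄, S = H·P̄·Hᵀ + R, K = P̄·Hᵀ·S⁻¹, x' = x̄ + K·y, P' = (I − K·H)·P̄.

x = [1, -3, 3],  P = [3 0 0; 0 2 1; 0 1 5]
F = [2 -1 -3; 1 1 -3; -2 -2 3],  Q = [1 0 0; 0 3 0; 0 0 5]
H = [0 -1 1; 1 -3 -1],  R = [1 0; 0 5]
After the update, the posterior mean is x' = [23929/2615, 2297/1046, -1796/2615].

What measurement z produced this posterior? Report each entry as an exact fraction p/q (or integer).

x̄ = F·x = [-4, -11, 13]
P̄ = F·P·Fᵀ + Q = [66 49 -50; 49 47 -46; -50 -46 58]
S = H·P̄·Hᵀ + R = [198 76; 76 82]
K = P̄·Hᵀ·S⁻¹ = [-2881/5230 693/5230; -413/1046 -102/523; 1562/2615 -491/2615]
x' − x̄ = [34389/2615, 13803/1046, -35791/2615] = K·y
y = (KᵀK)⁻¹·Kᵀ·(x' − x̄) = [-27, -13]
z = y + H·x̄ = [-27, -13] + [24, 16] = [-3, 3]

z = [-3, 3]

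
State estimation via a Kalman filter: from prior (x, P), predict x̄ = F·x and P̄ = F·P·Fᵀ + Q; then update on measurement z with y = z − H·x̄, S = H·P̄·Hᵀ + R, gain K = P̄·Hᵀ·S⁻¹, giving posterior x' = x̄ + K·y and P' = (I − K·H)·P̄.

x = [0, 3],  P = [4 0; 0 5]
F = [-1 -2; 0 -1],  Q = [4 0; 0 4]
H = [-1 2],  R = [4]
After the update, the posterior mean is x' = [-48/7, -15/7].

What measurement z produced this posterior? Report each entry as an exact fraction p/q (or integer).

z = [3]

x̄ = F·x = [-6, -3]
P̄ = F·P·Fᵀ + Q = [28 10; 10 9]
S = H·P̄·Hᵀ + R = [28]
K = P̄·Hᵀ·S⁻¹ = [-2/7; 2/7]
x' − x̄ = [-6/7, 6/7] = K·y
y = (KᵀK)⁻¹·Kᵀ·(x' − x̄) = [3]
z = y + H·x̄ = [3] + [0] = [3]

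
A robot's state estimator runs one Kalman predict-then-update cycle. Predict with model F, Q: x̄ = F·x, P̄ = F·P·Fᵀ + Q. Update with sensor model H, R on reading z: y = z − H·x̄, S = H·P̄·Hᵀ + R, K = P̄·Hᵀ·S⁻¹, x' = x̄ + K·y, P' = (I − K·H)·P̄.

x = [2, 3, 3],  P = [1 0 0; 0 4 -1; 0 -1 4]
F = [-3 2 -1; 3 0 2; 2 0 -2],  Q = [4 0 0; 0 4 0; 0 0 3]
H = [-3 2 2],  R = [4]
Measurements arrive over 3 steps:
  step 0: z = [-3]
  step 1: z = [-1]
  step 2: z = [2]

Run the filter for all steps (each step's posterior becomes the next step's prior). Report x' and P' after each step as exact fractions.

step 0: x̄ = F·x = [-3, 12, -2]
step 0: P̄ = F·P·Fᵀ + Q = [37 -21 6; -21 29 -10; 6 -10 23]
step 0: y = z − H·x̄ = [-32]
step 0: S = H·P̄·Hᵀ + R = [645]
step 0: K = P̄·Hᵀ·S⁻¹ = [-47/215; 101/645; 8/645]
step 0: x' = x̄ + K·y = [859/215, 4508/645, -1546/645]
step 0: P' = (I − K·H)·P̄ = [1328/215 232/215 1666/215; 232/215 8504/645 -7258/645; 1666/215 -7258/645 14771/645]
step 1: x̄ = F·x = [2831/645, 4639/645, 8246/645]
step 1: P̄ = F·P·Fᵀ + Q = [137891/645 -135236/645 57446/645; -135236/645 157496/645 -45176/645; 57446/645 -45176/645 36971/645]
step 1: y = z − H·x̄ = [-5974/215]
step 1: S = H·P̄·Hᵀ + R = [864513/215]
step 1: K = P̄·Hᵀ·S⁻¹ = [-189751/864513; 210116/864513; -20972/288171]
step 1: x' = x̄ + K·y = [9066905/864513, 379499/864513, 4266850/288171]
step 1: P' = (I − K·H)·P̄ = [17352304/864513 4179664/864513 7156430/288171; 4179664/864513 5753704/864513 312008/288171; 7156430/288171 312008/288171 3460231/96057]
step 2: x̄ = F·x = [-39242267/864513, 17600605/288171, -7467290/864513]
step 2: P̄ = F·P·Fᵀ + Q = [288701359/864513 -127618808/288171 57022054/864513; -127618808/288171 60203176/96057 -21131024/288171; 57022054/864513 -21131024/288171 24816751/864513]
step 2: y = z − H·x̄ = [-206666825/864513]
step 2: S = H·P̄·Hᵀ + R = [8271219487/864513]
step 2: K = P̄·Hᵀ·S⁻¹ = [-1517772817/8271219487; 2105440296/8271219487; -248218804/8271219487]
step 2: x' = x̄ + K·y = [-37852921924/24813658461, 5589528355/24813658461, -36315251830/24813658461]
step 2: P' = (I − K·H)·P̄ = [292458236464/24813658461 100254828464/24813658461 329325889330/24813658461; 100254828464/24813658461 169011810952/24813658461 -5996926480/24813658461; 329325889330/24813658461 -5996926480/24813658461 498496447651/24813658461]

step 0: x' = [859/215, 4508/645, -1546/645], P' = [1328/215 232/215 1666/215; 232/215 8504/645 -7258/645; 1666/215 -7258/645 14771/645]
step 1: x' = [9066905/864513, 379499/864513, 4266850/288171], P' = [17352304/864513 4179664/864513 7156430/288171; 4179664/864513 5753704/864513 312008/288171; 7156430/288171 312008/288171 3460231/96057]
step 2: x' = [-37852921924/24813658461, 5589528355/24813658461, -36315251830/24813658461], P' = [292458236464/24813658461 100254828464/24813658461 329325889330/24813658461; 100254828464/24813658461 169011810952/24813658461 -5996926480/24813658461; 329325889330/24813658461 -5996926480/24813658461 498496447651/24813658461]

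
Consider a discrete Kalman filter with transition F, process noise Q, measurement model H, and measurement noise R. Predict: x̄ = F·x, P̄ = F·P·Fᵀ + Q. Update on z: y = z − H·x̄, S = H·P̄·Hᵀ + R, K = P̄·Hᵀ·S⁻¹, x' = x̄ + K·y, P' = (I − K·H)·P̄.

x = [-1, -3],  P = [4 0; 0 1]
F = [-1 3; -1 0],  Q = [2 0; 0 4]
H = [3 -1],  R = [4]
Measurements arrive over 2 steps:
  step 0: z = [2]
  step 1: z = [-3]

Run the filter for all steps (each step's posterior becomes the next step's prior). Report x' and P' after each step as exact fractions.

step 0: x' = [1, 77/41], P' = [4/3 8/3; 8/3 968/123]
step 1: x' = [-36204/35227, -7335/35227], P' = [30652/35227 47392/35227; 47392/35227 148408/35227]

step 0: x̄ = F·x = [-8, 1]
step 0: P̄ = F·P·Fᵀ + Q = [15 4; 4 8]
step 0: y = z − H·x̄ = [27]
step 0: S = H·P̄·Hᵀ + R = [123]
step 0: K = P̄·Hᵀ·S⁻¹ = [1/3; 4/123]
step 0: x' = x̄ + K·y = [1, 77/41]
step 0: P' = (I − K·H)·P̄ = [4/3 8/3; 8/3 968/123]
step 1: x̄ = F·x = [190/41, -1]
step 1: P̄ = F·P·Fᵀ + Q = [7154/123 -20/3; -20/3 16/3]
step 1: y = z − H·x̄ = [-734/41]
step 1: S = H·P̄·Hᵀ + R = [70454/123]
step 1: K = P̄·Hᵀ·S⁻¹ = [11141/35227; -1558/35227]
step 1: x' = x̄ + K·y = [-36204/35227, -7335/35227]
step 1: P' = (I − K·H)·P̄ = [30652/35227 47392/35227; 47392/35227 148408/35227]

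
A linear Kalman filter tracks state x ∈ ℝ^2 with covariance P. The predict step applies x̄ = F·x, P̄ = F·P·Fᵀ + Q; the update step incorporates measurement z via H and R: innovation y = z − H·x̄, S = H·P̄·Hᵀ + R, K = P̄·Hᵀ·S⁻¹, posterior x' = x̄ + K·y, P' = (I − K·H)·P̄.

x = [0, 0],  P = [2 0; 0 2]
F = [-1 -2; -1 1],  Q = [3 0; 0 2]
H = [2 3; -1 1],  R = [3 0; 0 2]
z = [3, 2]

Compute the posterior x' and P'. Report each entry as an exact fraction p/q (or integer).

x' = [-1080/2089, 2722/2089]
P' = [1632/2089 -678/2089; -678/2089 850/2089]

x̄ = F·x = [0, 0]
P̄ = F·P·Fᵀ + Q = [13 -2; -2 6]
y = z − H·x̄ = [3, 2]
S = H·P̄·Hᵀ + R = [85 -6; -6 25]
K = P̄·Hᵀ·S⁻¹ = [410/2089 -1155/2089; 398/2089 764/2089]
x' = x̄ + K·y = [-1080/2089, 2722/2089]
P' = (I − K·H)·P̄ = [1632/2089 -678/2089; -678/2089 850/2089]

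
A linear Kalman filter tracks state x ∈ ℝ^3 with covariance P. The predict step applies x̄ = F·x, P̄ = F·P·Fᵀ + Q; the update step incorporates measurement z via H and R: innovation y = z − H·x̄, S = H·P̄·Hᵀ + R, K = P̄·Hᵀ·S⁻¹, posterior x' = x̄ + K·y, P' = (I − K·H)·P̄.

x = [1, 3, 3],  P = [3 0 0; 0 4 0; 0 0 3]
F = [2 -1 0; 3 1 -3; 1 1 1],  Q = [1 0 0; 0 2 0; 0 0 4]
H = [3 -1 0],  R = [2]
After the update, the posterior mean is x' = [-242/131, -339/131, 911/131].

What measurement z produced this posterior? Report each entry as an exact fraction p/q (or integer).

z = [-3]

x̄ = F·x = [-1, -3, 7]
P̄ = F·P·Fᵀ + Q = [17 14 2; 14 60 4; 2 4 14]
S = H·P̄·Hᵀ + R = [131]
K = P̄·Hᵀ·S⁻¹ = [37/131; -18/131; 2/131]
x' − x̄ = [-111/131, 54/131, -6/131] = K·y
y = (KᵀK)⁻¹·Kᵀ·(x' − x̄) = [-3]
z = y + H·x̄ = [-3] + [0] = [-3]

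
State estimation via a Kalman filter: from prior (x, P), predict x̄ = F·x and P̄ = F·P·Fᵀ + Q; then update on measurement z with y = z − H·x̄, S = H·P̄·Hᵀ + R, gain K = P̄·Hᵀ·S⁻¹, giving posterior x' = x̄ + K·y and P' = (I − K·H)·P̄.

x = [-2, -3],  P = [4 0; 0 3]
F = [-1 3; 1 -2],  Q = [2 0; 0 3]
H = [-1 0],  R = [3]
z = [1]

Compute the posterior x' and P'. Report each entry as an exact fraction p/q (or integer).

x' = [-3/2, 1/3]
P' = [11/4 -11/6; -11/6 50/9]

x̄ = F·x = [-7, 4]
P̄ = F·P·Fᵀ + Q = [33 -22; -22 19]
y = z − H·x̄ = [-6]
S = H·P̄·Hᵀ + R = [36]
K = P̄·Hᵀ·S⁻¹ = [-11/12; 11/18]
x' = x̄ + K·y = [-3/2, 1/3]
P' = (I − K·H)·P̄ = [11/4 -11/6; -11/6 50/9]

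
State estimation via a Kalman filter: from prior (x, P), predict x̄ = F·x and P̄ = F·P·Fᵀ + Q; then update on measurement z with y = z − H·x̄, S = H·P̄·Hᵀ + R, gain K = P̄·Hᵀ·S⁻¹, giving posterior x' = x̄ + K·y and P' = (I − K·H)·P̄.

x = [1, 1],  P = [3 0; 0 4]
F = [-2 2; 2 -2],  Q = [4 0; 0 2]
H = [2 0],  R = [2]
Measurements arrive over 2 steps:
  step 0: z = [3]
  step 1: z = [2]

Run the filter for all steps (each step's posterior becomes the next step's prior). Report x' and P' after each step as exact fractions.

step 0: x̄ = F·x = [0, 0]
step 0: P̄ = F·P·Fᵀ + Q = [32 -28; -28 30]
step 0: y = z − H·x̄ = [3]
step 0: S = H·P̄·Hᵀ + R = [130]
step 0: K = P̄·Hᵀ·S⁻¹ = [32/65; -28/65]
step 0: x' = x̄ + K·y = [96/65, -84/65]
step 0: P' = (I − K·H)·P̄ = [32/65 -28/65; -28/65 382/65]
step 1: x̄ = F·x = [-72/13, 72/13]
step 1: P̄ = F·P·Fᵀ + Q = [428/13 -376/13; -376/13 402/13]
step 1: y = z − H·x̄ = [170/13]
step 1: S = H·P̄·Hᵀ + R = [1738/13]
step 1: K = P̄·Hᵀ·S⁻¹ = [428/869; -376/869]
step 1: x' = x̄ + K·y = [784/869, -104/869]
step 1: P' = (I − K·H)·P̄ = [428/869 -376/869; -376/869 5122/869]

step 0: x' = [96/65, -84/65], P' = [32/65 -28/65; -28/65 382/65]
step 1: x' = [784/869, -104/869], P' = [428/869 -376/869; -376/869 5122/869]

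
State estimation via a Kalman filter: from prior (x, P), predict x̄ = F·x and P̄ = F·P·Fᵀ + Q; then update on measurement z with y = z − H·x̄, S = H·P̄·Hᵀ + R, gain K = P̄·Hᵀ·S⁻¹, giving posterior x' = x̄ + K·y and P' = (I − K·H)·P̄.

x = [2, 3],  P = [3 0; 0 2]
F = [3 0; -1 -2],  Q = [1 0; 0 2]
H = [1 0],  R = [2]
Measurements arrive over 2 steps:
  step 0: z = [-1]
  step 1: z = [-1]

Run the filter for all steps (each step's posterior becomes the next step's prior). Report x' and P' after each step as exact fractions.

step 0: x' = [-8/15, -59/10], P' = [28/15 -3/5; -3/5 103/10]
step 1: x' = [-35/33, 135/11], P' = [178/99 -20/99; -20/99 4204/99]

step 0: x̄ = F·x = [6, -8]
step 0: P̄ = F·P·Fᵀ + Q = [28 -9; -9 13]
step 0: y = z − H·x̄ = [-7]
step 0: S = H·P̄·Hᵀ + R = [30]
step 0: K = P̄·Hᵀ·S⁻¹ = [14/15; -3/10]
step 0: x' = x̄ + K·y = [-8/15, -59/10]
step 0: P' = (I − K·H)·P̄ = [28/15 -3/5; -3/5 103/10]
step 1: x̄ = F·x = [-8/5, 37/3]
step 1: P̄ = F·P·Fᵀ + Q = [89/5 -2; -2 128/3]
step 1: y = z − H·x̄ = [3/5]
step 1: S = H·P̄·Hᵀ + R = [99/5]
step 1: K = P̄·Hᵀ·S⁻¹ = [89/99; -10/99]
step 1: x' = x̄ + K·y = [-35/33, 135/11]
step 1: P' = (I − K·H)·P̄ = [178/99 -20/99; -20/99 4204/99]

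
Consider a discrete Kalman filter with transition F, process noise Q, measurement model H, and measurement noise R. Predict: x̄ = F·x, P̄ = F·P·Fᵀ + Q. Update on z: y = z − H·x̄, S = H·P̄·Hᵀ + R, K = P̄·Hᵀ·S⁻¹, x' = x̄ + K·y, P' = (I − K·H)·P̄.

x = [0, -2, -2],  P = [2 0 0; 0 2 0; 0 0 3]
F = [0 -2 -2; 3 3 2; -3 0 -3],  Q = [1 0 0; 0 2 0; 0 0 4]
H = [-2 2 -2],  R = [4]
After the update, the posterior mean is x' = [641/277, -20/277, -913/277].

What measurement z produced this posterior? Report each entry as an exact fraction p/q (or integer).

x̄ = F·x = [8, -10, 6]
P̄ = F·P·Fᵀ + Q = [21 -24 18; -24 50 -36; 18 -36 49]
S = H·P̄·Hᵀ + R = [1108]
K = P̄·Hᵀ·S⁻¹ = [-63/554; 55/277; -103/554]
x' − x̄ = [-1575/277, 2750/277, -2575/277] = K·y
y = (KᵀK)⁻¹·Kᵀ·(x' − x̄) = [50]
z = y + H·x̄ = [50] + [-48] = [2]

z = [2]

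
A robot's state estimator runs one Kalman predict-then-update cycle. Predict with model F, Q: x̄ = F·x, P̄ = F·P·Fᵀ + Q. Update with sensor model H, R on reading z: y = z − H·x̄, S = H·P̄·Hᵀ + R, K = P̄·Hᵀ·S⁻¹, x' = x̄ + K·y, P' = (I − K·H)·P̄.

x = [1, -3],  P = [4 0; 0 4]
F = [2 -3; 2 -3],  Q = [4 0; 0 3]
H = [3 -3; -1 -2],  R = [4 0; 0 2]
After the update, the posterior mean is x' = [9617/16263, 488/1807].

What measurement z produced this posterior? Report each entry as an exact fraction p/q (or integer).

z = [1, -1]

x̄ = F·x = [11, 11]
P̄ = F·P·Fᵀ + Q = [56 52; 52 55]
S = H·P̄·Hᵀ + R = [67 6; 6 486]
K = P̄·Hᵀ·S⁻¹ = [1132/5421 -5396/16263; -189/1807 -600/1807]
x' − x̄ = [-169276/16263, -19389/1807] = K·y
y = (KᵀK)⁻¹·Kᵀ·(x' − x̄) = [1, 32]
z = y + H·x̄ = [1, 32] + [0, -33] = [1, -1]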